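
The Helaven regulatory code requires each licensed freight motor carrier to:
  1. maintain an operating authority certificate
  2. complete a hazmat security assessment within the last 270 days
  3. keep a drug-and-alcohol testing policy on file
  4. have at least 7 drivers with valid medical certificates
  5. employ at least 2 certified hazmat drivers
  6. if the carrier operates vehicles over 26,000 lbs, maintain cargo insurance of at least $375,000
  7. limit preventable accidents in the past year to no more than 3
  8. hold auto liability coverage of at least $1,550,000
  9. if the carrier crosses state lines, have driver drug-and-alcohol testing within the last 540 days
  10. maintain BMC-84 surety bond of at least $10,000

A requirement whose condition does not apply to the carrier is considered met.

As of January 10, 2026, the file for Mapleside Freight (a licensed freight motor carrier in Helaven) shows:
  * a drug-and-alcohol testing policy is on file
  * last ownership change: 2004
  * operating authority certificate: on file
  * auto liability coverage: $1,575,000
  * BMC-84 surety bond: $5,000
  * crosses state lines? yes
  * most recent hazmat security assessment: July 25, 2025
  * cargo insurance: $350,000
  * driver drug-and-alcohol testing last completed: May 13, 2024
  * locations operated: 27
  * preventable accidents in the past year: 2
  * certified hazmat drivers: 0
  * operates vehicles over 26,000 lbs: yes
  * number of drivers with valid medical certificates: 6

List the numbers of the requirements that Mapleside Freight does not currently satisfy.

4, 5, 6, 9, 10

1. operating authority certificate present → met
2. hazmat security assessment 169 days ago vs limit 270 → met
3. drug-and-alcohol testing policy present → met
4. drivers with valid medical certificates 6 < 7 → not met
5. certified hazmat drivers 0 < 2 → not met
6. condition 'operates vehicles over 26,000 lbs' holds; cargo insurance $350,000 < $375,000 → not met
7. preventable accidents in the past year 2 ≤ 3 → met
8. auto liability coverage $1,575,000 ≥ $1,550,000 → met
9. condition 'crosses state lines' holds; driver drug-and-alcohol testing 607 days ago vs limit 540 → not met
10. BMC-84 surety bond $5,000 < $10,000 → not met
Not met: 4, 5, 6, 9, 10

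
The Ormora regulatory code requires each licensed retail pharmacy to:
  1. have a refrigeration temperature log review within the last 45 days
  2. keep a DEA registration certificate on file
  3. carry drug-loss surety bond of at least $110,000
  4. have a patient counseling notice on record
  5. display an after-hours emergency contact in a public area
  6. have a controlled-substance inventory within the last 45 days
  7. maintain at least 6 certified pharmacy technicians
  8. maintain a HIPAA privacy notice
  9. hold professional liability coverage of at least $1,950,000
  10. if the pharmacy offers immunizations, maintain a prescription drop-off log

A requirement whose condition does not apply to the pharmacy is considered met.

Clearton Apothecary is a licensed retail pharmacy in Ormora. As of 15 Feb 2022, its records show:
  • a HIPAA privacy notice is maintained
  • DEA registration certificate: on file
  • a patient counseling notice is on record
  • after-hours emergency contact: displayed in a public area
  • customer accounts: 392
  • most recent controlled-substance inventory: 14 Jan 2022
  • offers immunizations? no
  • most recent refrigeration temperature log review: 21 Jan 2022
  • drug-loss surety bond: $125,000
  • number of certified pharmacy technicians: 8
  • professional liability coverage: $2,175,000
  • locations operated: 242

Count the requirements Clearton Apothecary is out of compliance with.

0

1. refrigeration temperature log review 25 days ago vs limit 45 → met
2. DEA registration certificate present → met
3. drug-loss surety bond $125,000 ≥ $110,000 → met
4. patient counseling notice present → met
5. after-hours emergency contact present → met
6. controlled-substance inventory 32 days ago vs limit 45 → met
7. certified pharmacy technicians 8 ≥ 6 → met
8. HIPAA privacy notice present → met
9. professional liability coverage $2,175,000 ≥ $1,950,000 → met
10. condition 'offers immunizations' does not hold → requirement n/a → met
Not met: 0 of 10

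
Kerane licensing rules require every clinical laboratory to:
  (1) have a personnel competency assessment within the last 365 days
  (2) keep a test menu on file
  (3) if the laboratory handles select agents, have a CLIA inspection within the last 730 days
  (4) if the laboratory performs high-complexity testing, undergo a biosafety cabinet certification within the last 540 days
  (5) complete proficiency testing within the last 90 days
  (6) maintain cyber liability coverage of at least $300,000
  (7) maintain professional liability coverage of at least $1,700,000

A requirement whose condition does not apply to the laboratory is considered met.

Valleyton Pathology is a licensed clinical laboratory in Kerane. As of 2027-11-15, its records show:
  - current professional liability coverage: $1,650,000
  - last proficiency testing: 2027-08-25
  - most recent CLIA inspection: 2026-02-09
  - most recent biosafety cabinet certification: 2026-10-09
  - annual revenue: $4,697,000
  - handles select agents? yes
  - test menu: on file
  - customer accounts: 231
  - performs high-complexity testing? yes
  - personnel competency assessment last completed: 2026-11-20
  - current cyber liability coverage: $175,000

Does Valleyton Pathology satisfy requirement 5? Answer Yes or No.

5. proficiency testing 82 days ago vs limit 90 → met

Yes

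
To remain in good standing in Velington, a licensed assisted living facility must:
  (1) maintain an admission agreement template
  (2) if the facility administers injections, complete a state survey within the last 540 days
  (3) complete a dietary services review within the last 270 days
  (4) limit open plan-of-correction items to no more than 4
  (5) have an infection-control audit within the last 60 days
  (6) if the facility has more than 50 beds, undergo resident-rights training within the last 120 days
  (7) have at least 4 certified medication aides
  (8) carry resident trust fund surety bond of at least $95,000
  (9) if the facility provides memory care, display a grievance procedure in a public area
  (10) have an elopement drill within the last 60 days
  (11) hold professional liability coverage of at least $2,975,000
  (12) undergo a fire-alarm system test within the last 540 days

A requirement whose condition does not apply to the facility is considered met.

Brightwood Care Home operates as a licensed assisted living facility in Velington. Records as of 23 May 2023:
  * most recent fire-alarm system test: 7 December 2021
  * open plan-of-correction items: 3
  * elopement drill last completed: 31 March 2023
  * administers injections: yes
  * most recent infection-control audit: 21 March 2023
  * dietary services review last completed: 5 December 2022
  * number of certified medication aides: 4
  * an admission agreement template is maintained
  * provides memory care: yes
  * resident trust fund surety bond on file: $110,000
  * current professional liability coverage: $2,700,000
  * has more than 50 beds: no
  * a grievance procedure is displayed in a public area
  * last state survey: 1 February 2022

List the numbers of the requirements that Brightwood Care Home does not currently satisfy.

5, 11

1. admission agreement template present → met
2. condition 'administers injections' holds; state survey 476 days ago vs limit 540 → met
3. dietary services review 169 days ago vs limit 270 → met
4. open plan-of-correction items 3 ≤ 4 → met
5. infection-control audit 63 days ago vs limit 60 → not met
6. condition 'has more than 50 beds' does not hold → requirement n/a → met
7. certified medication aides 4 ≥ 4 → met
8. resident trust fund surety bond $110,000 ≥ $95,000 → met
9. condition 'provides memory care' holds; grievance procedure present → met
10. elopement drill 53 days ago vs limit 60 → met
11. professional liability coverage $2,700,000 < $2,975,000 → not met
12. fire-alarm system test 532 days ago vs limit 540 → met
Not met: 5, 11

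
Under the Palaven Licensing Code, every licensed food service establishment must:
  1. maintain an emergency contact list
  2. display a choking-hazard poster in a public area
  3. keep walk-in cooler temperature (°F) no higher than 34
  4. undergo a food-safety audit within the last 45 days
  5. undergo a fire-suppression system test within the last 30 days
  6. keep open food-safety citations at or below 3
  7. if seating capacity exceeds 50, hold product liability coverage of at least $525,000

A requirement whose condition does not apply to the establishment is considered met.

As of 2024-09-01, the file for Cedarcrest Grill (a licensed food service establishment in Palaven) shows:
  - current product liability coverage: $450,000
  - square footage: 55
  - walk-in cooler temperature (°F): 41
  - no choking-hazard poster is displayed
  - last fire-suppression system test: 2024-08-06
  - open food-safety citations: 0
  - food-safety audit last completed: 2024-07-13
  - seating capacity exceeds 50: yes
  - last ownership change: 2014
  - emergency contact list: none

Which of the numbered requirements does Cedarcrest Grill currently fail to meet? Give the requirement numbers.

1. emergency contact list absent → not met
2. choking-hazard poster absent → not met
3. walk-in cooler temperature (°F) 41 > 34 → not met
4. food-safety audit 50 days ago vs limit 45 → not met
5. fire-suppression system test 26 days ago vs limit 30 → met
6. open food-safety citations 0 ≤ 3 → met
7. condition 'seating capacity exceeds 50' holds; product liability coverage $450,000 < $525,000 → not met
Not met: 1, 2, 3, 4, 7

1, 2, 3, 4, 7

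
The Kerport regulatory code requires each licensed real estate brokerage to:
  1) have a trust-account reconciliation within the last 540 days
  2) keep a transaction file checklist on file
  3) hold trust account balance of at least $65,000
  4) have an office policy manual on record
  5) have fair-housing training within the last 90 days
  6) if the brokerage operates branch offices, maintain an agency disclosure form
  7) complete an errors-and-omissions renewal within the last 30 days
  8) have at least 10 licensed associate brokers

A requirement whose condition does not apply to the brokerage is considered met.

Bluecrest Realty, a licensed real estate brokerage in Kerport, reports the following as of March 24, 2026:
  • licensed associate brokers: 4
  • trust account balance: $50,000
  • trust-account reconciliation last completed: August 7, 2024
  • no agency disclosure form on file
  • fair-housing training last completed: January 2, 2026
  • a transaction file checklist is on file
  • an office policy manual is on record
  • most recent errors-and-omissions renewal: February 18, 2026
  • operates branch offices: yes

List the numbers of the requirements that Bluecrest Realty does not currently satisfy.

1, 3, 6, 7, 8

1. trust-account reconciliation 594 days ago vs limit 540 → not met
2. transaction file checklist present → met
3. trust account balance $50,000 < $65,000 → not met
4. office policy manual present → met
5. fair-housing training 81 days ago vs limit 90 → met
6. condition 'operates branch offices' holds; agency disclosure form absent → not met
7. errors-and-omissions renewal 34 days ago vs limit 30 → not met
8. licensed associate brokers 4 < 10 → not met
Not met: 1, 3, 6, 7, 8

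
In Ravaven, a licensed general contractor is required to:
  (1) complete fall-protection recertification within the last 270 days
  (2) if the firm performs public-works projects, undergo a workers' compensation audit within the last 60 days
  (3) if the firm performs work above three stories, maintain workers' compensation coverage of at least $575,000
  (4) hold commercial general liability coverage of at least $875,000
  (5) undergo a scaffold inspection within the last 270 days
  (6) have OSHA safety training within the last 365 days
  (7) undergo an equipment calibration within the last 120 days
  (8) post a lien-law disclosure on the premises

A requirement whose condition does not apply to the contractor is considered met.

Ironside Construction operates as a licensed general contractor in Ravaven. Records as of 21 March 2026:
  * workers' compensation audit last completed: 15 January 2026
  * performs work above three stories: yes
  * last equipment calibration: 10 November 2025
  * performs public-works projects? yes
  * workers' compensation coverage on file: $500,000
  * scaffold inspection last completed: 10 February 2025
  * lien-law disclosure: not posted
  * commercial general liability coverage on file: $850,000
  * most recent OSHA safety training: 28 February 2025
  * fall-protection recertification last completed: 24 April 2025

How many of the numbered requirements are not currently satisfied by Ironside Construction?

8

1. fall-protection recertification 331 days ago vs limit 270 → not met
2. condition 'performs public-works projects' holds; workers' compensation audit 65 days ago vs limit 60 → not met
3. condition 'performs work above three stories' holds; workers' compensation coverage $500,000 < $575,000 → not met
4. commercial general liability coverage $850,000 < $875,000 → not met
5. scaffold inspection 404 days ago vs limit 270 → not met
6. OSHA safety training 386 days ago vs limit 365 → not met
7. equipment calibration 131 days ago vs limit 120 → not met
8. lien-law disclosure absent → not met
Not met: 8 of 8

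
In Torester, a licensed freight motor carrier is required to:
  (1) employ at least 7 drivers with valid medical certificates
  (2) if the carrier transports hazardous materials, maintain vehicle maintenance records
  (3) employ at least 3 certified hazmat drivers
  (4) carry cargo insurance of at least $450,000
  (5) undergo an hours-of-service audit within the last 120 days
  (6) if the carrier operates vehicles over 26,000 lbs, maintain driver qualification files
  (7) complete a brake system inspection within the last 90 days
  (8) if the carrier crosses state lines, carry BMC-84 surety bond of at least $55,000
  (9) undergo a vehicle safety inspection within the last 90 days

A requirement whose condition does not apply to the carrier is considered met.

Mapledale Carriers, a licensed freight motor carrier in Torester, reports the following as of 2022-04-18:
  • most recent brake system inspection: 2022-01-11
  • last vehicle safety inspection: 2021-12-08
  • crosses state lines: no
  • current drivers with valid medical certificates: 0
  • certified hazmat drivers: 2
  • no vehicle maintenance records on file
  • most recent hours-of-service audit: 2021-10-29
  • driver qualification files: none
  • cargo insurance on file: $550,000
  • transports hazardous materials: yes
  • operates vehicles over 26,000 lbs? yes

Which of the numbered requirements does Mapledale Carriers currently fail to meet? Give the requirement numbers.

1. drivers with valid medical certificates 0 < 7 → not met
2. condition 'transports hazardous materials' holds; vehicle maintenance records absent → not met
3. certified hazmat drivers 2 < 3 → not met
4. cargo insurance $550,000 ≥ $450,000 → met
5. hours-of-service audit 171 days ago vs limit 120 → not met
6. condition 'operates vehicles over 26,000 lbs' holds; driver qualification files absent → not met
7. brake system inspection 97 days ago vs limit 90 → not met
8. condition 'crosses state lines' does not hold → requirement n/a → met
9. vehicle safety inspection 131 days ago vs limit 90 → not met
Not met: 1, 2, 3, 5, 6, 7, 9

1, 2, 3, 5, 6, 7, 9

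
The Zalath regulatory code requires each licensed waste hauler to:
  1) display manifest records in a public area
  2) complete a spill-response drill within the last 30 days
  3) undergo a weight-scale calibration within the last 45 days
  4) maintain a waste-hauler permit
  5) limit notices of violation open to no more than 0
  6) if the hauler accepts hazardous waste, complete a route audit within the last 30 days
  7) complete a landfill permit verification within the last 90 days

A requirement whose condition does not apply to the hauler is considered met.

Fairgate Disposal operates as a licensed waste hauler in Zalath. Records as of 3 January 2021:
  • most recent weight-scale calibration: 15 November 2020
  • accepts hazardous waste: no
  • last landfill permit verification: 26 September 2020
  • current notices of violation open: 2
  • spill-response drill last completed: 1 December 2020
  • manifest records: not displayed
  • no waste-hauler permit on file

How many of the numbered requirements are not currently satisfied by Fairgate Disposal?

1. manifest records absent → not met
2. spill-response drill 33 days ago vs limit 30 → not met
3. weight-scale calibration 49 days ago vs limit 45 → not met
4. waste-hauler permit absent → not met
5. notices of violation open 2 > 0 → not met
6. condition 'accepts hazardous waste' does not hold → requirement n/a → met
7. landfill permit verification 99 days ago vs limit 90 → not met
Not met: 6 of 7

6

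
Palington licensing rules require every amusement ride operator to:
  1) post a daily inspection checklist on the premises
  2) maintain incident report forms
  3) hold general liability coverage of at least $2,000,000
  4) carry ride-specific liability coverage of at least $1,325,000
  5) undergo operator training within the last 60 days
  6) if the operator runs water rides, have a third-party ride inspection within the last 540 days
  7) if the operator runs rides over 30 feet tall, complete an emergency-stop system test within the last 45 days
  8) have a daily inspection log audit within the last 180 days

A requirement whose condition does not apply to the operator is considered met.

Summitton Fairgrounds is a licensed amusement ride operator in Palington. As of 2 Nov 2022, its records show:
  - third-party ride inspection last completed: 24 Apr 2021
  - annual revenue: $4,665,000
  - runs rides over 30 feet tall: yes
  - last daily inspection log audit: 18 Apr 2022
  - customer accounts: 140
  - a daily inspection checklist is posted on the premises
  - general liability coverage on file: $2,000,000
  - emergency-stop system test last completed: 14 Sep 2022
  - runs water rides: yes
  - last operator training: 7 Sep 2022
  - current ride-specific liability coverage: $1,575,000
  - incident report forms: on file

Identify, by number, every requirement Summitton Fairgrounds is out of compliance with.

6, 7, 8

1. daily inspection checklist present → met
2. incident report forms present → met
3. general liability coverage $2,000,000 ≥ $2,000,000 → met
4. ride-specific liability coverage $1,575,000 ≥ $1,325,000 → met
5. operator training 56 days ago vs limit 60 → met
6. condition 'runs water rides' holds; third-party ride inspection 557 days ago vs limit 540 → not met
7. condition 'runs rides over 30 feet tall' holds; emergency-stop system test 49 days ago vs limit 45 → not met
8. daily inspection log audit 198 days ago vs limit 180 → not met
Not met: 6, 7, 8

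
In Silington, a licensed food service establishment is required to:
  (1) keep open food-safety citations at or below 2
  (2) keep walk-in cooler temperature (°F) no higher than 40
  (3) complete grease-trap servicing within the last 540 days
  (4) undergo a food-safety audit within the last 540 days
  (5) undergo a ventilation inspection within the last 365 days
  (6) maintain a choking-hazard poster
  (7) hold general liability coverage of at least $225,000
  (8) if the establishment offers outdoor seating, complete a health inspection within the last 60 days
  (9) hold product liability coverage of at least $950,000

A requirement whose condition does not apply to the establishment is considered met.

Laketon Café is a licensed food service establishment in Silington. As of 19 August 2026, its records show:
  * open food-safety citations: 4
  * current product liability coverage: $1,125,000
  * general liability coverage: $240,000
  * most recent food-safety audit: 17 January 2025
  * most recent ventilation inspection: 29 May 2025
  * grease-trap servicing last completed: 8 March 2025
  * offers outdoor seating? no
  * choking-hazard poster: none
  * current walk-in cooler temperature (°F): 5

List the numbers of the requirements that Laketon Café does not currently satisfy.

1, 4, 5, 6

1. open food-safety citations 4 > 2 → not met
2. walk-in cooler temperature (°F) 5 ≤ 40 → met
3. grease-trap servicing 529 days ago vs limit 540 → met
4. food-safety audit 579 days ago vs limit 540 → not met
5. ventilation inspection 447 days ago vs limit 365 → not met
6. choking-hazard poster absent → not met
7. general liability coverage $240,000 ≥ $225,000 → met
8. condition 'offers outdoor seating' does not hold → requirement n/a → met
9. product liability coverage $1,125,000 ≥ $950,000 → met
Not met: 1, 4, 5, 6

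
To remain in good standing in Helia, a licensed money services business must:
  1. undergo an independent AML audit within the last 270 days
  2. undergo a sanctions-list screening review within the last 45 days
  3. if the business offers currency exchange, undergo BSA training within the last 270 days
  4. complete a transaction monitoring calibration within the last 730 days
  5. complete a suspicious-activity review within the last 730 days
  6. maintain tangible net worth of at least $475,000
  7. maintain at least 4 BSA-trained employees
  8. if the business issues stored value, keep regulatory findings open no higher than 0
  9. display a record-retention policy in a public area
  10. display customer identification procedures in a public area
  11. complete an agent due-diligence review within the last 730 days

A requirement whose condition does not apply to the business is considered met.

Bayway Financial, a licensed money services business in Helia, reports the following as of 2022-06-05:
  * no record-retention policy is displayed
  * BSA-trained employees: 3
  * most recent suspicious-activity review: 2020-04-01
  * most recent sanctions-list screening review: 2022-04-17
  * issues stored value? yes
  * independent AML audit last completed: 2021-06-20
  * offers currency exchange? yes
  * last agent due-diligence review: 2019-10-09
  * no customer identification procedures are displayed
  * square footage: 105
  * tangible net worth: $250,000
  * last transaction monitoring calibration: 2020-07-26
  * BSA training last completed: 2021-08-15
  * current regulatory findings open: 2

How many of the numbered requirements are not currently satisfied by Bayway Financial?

10

1. independent AML audit 350 days ago vs limit 270 → not met
2. sanctions-list screening review 49 days ago vs limit 45 → not met
3. condition 'offers currency exchange' holds; BSA training 294 days ago vs limit 270 → not met
4. transaction monitoring calibration 679 days ago vs limit 730 → met
5. suspicious-activity review 795 days ago vs limit 730 → not met
6. tangible net worth $250,000 < $475,000 → not met
7. BSA-trained employees 3 < 4 → not met
8. condition 'issues stored value' holds; regulatory findings open 2 > 0 → not met
9. record-retention policy absent → not met
10. customer identification procedures absent → not met
11. agent due-diligence review 970 days ago vs limit 730 → not met
Not met: 10 of 11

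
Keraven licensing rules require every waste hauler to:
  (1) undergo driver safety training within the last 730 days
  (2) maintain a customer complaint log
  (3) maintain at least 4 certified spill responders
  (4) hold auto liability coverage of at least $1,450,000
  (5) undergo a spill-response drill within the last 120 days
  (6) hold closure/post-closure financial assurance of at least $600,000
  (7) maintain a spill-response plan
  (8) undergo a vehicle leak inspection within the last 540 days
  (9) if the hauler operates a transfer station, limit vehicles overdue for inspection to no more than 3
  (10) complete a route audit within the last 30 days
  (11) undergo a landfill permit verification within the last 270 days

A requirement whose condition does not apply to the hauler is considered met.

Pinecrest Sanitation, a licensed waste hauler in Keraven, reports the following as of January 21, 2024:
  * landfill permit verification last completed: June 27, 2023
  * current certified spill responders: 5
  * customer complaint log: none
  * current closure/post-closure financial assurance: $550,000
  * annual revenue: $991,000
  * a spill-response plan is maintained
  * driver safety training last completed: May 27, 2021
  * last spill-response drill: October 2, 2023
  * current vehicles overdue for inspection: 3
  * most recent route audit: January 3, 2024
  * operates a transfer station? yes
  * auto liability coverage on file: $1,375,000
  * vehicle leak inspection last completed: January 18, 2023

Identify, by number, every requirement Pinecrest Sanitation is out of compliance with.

1, 2, 4, 6

1. driver safety training 969 days ago vs limit 730 → not met
2. customer complaint log absent → not met
3. certified spill responders 5 ≥ 4 → met
4. auto liability coverage $1,375,000 < $1,450,000 → not met
5. spill-response drill 111 days ago vs limit 120 → met
6. closure/post-closure financial assurance $550,000 < $600,000 → not met
7. spill-response plan present → met
8. vehicle leak inspection 368 days ago vs limit 540 → met
9. condition 'operates a transfer station' holds; vehicles overdue for inspection 3 ≤ 3 → met
10. route audit 18 days ago vs limit 30 → met
11. landfill permit verification 208 days ago vs limit 270 → met
Not met: 1, 2, 4, 6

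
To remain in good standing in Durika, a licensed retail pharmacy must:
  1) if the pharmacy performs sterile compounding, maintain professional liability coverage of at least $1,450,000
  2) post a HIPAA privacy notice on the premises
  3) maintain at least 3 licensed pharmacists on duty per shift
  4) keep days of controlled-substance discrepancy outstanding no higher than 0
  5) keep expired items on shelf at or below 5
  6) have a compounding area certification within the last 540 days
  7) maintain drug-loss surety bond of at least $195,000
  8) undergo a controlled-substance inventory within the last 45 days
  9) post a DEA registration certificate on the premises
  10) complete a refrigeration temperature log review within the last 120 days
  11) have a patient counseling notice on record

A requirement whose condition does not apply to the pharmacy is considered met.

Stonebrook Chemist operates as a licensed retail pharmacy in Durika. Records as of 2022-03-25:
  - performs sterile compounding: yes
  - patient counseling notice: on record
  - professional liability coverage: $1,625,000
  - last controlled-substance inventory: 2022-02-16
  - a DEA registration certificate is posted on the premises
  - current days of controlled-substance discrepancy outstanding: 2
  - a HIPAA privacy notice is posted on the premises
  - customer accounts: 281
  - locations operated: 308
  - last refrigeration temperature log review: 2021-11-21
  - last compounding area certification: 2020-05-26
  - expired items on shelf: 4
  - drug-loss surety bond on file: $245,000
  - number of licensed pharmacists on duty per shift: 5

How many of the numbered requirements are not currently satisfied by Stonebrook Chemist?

1. condition 'performs sterile compounding' holds; professional liability coverage $1,625,000 ≥ $1,450,000 → met
2. HIPAA privacy notice present → met
3. licensed pharmacists on duty per shift 5 ≥ 3 → met
4. days of controlled-substance discrepancy outstanding 2 > 0 → not met
5. expired items on shelf 4 ≤ 5 → met
6. compounding area certification 668 days ago vs limit 540 → not met
7. drug-loss surety bond $245,000 ≥ $195,000 → met
8. controlled-substance inventory 37 days ago vs limit 45 → met
9. DEA registration certificate present → met
10. refrigeration temperature log review 124 days ago vs limit 120 → not met
11. patient counseling notice present → met
Not met: 3 of 11

3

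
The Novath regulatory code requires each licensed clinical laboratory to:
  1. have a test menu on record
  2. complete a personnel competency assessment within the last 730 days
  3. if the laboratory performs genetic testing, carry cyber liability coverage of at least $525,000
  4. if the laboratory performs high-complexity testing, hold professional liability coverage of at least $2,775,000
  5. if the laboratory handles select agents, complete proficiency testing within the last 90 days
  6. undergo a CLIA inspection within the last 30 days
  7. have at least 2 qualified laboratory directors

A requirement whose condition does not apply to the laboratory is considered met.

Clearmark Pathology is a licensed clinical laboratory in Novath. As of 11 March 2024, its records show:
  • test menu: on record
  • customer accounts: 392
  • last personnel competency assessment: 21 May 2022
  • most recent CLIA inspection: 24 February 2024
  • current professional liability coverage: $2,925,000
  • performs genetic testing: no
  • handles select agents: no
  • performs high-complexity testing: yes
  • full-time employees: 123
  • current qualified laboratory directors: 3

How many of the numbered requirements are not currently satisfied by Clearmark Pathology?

0

1. test menu present → met
2. personnel competency assessment 660 days ago vs limit 730 → met
3. condition 'performs genetic testing' does not hold → requirement n/a → met
4. condition 'performs high-complexity testing' holds; professional liability coverage $2,925,000 ≥ $2,775,000 → met
5. condition 'handles select agents' does not hold → requirement n/a → met
6. CLIA inspection 16 days ago vs limit 30 → met
7. qualified laboratory directors 3 ≥ 2 → met
Not met: 0 of 7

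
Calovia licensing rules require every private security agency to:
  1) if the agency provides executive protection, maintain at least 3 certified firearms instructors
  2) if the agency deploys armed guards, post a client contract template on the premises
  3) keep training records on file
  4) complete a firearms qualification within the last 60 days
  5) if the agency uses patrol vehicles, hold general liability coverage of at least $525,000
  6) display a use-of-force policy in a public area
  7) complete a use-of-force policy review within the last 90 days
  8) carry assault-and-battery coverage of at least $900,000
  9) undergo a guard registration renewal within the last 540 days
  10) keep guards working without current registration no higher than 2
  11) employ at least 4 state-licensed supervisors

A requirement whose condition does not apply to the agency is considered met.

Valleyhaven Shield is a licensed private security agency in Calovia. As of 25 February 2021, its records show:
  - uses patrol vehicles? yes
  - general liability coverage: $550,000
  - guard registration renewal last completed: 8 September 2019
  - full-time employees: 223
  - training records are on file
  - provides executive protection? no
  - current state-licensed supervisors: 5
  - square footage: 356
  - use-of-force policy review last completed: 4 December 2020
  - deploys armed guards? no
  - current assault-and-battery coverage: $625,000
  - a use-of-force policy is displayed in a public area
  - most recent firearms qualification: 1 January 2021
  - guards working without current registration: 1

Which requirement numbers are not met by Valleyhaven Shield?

8

1. condition 'provides executive protection' does not hold → requirement n/a → met
2. condition 'deploys armed guards' does not hold → requirement n/a → met
3. training records present → met
4. firearms qualification 55 days ago vs limit 60 → met
5. condition 'uses patrol vehicles' holds; general liability coverage $550,000 ≥ $525,000 → met
6. use-of-force policy present → met
7. use-of-force policy review 83 days ago vs limit 90 → met
8. assault-and-battery coverage $625,000 < $900,000 → not met
9. guard registration renewal 536 days ago vs limit 540 → met
10. guards working without current registration 1 ≤ 2 → met
11. state-licensed supervisors 5 ≥ 4 → met
Not met: 8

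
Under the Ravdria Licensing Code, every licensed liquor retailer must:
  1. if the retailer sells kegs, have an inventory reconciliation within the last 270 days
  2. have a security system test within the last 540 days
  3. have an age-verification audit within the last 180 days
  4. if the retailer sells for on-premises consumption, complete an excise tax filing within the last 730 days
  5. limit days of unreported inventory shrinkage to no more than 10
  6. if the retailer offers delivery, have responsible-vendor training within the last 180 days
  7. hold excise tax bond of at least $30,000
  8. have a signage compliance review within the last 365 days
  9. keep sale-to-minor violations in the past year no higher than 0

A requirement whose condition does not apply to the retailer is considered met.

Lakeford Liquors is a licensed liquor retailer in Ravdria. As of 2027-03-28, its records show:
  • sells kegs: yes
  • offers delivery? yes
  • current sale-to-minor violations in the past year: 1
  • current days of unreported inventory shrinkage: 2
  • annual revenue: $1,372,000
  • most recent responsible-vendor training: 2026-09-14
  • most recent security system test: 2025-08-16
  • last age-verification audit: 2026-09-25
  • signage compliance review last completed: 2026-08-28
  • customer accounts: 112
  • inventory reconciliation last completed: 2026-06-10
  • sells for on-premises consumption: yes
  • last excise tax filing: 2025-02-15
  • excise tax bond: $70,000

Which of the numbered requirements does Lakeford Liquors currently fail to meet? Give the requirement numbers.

1. condition 'sells kegs' holds; inventory reconciliation 291 days ago vs limit 270 → not met
2. security system test 589 days ago vs limit 540 → not met
3. age-verification audit 184 days ago vs limit 180 → not met
4. condition 'sells for on-premises consumption' holds; excise tax filing 771 days ago vs limit 730 → not met
5. days of unreported inventory shrinkage 2 ≤ 10 → met
6. condition 'offers delivery' holds; responsible-vendor training 195 days ago vs limit 180 → not met
7. excise tax bond $70,000 ≥ $30,000 → met
8. signage compliance review 212 days ago vs limit 365 → met
9. sale-to-minor violations in the past year 1 > 0 → not met
Not met: 1, 2, 3, 4, 6, 9

1, 2, 3, 4, 6, 9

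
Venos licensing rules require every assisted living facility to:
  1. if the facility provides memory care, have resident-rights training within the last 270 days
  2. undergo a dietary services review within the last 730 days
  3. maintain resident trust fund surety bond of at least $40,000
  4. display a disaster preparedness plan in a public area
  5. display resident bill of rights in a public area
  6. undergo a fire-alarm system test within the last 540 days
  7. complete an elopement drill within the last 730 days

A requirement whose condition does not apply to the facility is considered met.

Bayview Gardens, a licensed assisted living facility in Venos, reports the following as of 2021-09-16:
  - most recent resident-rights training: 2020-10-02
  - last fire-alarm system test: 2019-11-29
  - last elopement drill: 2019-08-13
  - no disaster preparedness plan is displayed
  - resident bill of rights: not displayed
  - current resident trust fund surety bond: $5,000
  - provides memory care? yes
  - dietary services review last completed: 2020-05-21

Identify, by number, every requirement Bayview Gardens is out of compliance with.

1. condition 'provides memory care' holds; resident-rights training 349 days ago vs limit 270 → not met
2. dietary services review 483 days ago vs limit 730 → met
3. resident trust fund surety bond $5,000 < $40,000 → not met
4. disaster preparedness plan absent → not met
5. resident bill of rights absent → not met
6. fire-alarm system test 657 days ago vs limit 540 → not met
7. elopement drill 765 days ago vs limit 730 → not met
Not met: 1, 3, 4, 5, 6, 7

1, 3, 4, 5, 6, 7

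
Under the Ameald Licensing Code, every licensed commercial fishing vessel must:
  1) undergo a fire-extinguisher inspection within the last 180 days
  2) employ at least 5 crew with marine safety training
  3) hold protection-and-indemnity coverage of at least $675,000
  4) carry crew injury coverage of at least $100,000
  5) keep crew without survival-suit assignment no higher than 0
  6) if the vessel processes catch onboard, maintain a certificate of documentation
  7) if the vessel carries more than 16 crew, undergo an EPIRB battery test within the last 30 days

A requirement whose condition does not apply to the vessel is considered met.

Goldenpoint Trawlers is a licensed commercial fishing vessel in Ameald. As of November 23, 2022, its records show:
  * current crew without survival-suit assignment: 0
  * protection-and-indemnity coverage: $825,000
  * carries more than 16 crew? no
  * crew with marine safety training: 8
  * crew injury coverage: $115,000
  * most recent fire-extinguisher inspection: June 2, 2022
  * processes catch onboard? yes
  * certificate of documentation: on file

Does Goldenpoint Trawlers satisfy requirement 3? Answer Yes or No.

Yes

3. protection-and-indemnity coverage $825,000 ≥ $675,000 → met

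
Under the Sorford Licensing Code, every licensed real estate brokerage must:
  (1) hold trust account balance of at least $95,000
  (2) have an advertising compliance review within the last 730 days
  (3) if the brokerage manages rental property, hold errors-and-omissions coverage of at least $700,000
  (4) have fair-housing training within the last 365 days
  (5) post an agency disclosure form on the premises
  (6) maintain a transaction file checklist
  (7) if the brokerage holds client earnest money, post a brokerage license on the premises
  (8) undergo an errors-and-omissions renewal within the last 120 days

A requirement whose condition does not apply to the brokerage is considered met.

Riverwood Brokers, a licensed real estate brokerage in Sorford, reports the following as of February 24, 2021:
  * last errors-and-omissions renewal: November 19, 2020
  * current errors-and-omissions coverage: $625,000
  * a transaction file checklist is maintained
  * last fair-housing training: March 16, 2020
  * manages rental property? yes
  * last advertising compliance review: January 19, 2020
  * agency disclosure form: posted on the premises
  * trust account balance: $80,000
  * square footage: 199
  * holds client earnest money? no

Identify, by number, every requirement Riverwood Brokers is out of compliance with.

1. trust account balance $80,000 < $95,000 → not met
2. advertising compliance review 402 days ago vs limit 730 → met
3. condition 'manages rental property' holds; errors-and-omissions coverage $625,000 < $700,000 → not met
4. fair-housing training 345 days ago vs limit 365 → met
5. agency disclosure form present → met
6. transaction file checklist present → met
7. condition 'holds client earnest money' does not hold → requirement n/a → met
8. errors-and-omissions renewal 97 days ago vs limit 120 → met
Not met: 1, 3

1, 3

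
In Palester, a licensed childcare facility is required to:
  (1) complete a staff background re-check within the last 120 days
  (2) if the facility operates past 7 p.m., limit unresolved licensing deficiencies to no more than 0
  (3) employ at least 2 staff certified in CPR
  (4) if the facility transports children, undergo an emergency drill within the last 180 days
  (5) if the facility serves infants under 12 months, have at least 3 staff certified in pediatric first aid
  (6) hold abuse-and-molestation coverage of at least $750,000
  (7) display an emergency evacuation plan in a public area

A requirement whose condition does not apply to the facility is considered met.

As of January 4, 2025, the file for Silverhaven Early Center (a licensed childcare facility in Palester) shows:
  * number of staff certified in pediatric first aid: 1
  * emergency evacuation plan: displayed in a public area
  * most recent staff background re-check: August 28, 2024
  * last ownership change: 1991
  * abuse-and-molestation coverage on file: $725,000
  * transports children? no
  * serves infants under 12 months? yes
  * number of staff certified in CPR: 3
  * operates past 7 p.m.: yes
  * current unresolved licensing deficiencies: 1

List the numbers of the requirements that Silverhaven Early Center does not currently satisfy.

1. staff background re-check 129 days ago vs limit 120 → not met
2. condition 'operates past 7 p.m.' holds; unresolved licensing deficiencies 1 > 0 → not met
3. staff certified in CPR 3 ≥ 2 → met
4. condition 'transports children' does not hold → requirement n/a → met
5. condition 'serves infants under 12 months' holds; staff certified in pediatric first aid 1 < 3 → not met
6. abuse-and-molestation coverage $725,000 < $750,000 → not met
7. emergency evacuation plan present → met
Not met: 1, 2, 5, 6

1, 2, 5, 6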